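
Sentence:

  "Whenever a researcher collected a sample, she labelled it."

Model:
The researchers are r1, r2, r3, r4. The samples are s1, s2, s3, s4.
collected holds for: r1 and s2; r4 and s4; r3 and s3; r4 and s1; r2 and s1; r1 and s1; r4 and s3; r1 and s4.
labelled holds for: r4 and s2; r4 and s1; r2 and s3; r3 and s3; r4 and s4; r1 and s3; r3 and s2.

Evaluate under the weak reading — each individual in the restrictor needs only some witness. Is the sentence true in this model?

False

"it" takes "a sample" as antecedent — a donkey pronoun bound across the clause boundary.
Weak reading: every researcher r with some collected-sample has at least one collected-sample s such that labelled(r,s).
Per researcher: r1:✗  r2:✗  r3:✓  r4:✓
r1 has no witness among its collected-samples.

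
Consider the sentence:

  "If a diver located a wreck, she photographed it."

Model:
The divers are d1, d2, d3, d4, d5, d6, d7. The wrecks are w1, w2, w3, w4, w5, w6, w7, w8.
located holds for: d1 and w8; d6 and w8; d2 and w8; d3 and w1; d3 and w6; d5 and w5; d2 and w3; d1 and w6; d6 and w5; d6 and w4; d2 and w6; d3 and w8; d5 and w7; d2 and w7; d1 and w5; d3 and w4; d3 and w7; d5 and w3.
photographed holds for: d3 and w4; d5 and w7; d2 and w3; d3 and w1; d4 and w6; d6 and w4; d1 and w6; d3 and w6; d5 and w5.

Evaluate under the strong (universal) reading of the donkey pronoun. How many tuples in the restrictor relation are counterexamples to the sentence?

10

"it" takes "a wreck" as antecedent — a donkey pronoun bound across the clause boundary.
Strong reading: for every (d,w) with located(d,w), photographed(d,w).
Restrictor pairs: (d1,w5) ✗  (d1,w6) ✓  (d1,w8) ✗  (d2,w3) ✓  (d2,w6) ✗  (d2,w7) ✗  (d2,w8) ✗  (d3,w1) ✓  (d3,w4) ✓  (d3,w6) ✓  (d3,w7) ✗  (d3,w8) ✗  (d5,w3) ✗  (d5,w5) ✓  (d5,w7) ✓  (d6,w4) ✓  (d6,w5) ✗  (d6,w8) ✗
Counterexamples (restrictor pairs failing the scope): 10.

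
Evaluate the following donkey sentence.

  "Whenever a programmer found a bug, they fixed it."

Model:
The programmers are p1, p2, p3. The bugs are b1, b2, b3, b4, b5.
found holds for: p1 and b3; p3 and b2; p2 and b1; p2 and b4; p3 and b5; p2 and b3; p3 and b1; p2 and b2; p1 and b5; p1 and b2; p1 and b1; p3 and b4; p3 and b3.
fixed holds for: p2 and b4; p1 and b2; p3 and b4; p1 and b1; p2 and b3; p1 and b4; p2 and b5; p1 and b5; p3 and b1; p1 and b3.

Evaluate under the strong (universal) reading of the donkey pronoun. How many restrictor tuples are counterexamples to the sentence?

"it" takes "a bug" as antecedent — a donkey pronoun bound across the clause boundary.
Strong reading: for every (p,b) with found(p,b), fixed(p,b).
Restrictor pairs: (p1,b1) ✓  (p1,b2) ✓  (p1,b3) ✓  (p1,b5) ✓  (p2,b1) ✗  (p2,b2) ✗  (p2,b3) ✓  (p2,b4) ✓  (p3,b1) ✓  (p3,b2) ✗  (p3,b3) ✗  (p3,b4) ✓  (p3,b5) ✗
Counterexamples (restrictor pairs failing the scope): 5.

5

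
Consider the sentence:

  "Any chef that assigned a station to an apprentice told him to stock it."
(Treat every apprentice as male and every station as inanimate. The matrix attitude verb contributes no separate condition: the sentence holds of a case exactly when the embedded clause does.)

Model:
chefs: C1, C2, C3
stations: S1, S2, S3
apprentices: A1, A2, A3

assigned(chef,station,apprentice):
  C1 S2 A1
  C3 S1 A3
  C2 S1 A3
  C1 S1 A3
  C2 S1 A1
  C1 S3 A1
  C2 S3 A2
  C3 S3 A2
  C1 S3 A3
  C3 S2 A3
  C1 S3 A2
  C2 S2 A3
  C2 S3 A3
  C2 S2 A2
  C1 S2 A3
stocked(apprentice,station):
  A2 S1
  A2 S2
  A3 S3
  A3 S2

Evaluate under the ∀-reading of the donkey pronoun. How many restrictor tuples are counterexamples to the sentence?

"him" takes "an apprentice" as antecedent and "it" takes "a station"; both are donkey pronouns co-varying with the restrictor.
Strong reading: for every (c,s,a) with assigned(c,s,a), stocked(a,s).
Restrictor triples: (C1,S1,A3)→stocked(A3,S1) ✗  (C1,S2,A1)→stocked(A1,S2) ✗  (C1,S2,A3)→stocked(A3,S2) ✓  (C1,S3,A1)→stocked(A1,S3) ✗  (C1,S3,A2)→stocked(A2,S3) ✗  (C1,S3,A3)→stocked(A3,S3) ✓  (C2,S1,A1)→stocked(A1,S1) ✗  (C2,S1,A3)→stocked(A3,S1) ✗  (C2,S2,A2)→stocked(A2,S2) ✓  (C2,S2,A3)→stocked(A3,S2) ✓  (C2,S3,A2)→stocked(A2,S3) ✗  (C2,S3,A3)→stocked(A3,S3) ✓  (C3,S1,A3)→stocked(A3,S1) ✗  (C3,S2,A3)→stocked(A3,S2) ✓  (C3,S3,A2)→stocked(A2,S3) ✗
Counterexamples (restrictor triples failing the scope): 9.

9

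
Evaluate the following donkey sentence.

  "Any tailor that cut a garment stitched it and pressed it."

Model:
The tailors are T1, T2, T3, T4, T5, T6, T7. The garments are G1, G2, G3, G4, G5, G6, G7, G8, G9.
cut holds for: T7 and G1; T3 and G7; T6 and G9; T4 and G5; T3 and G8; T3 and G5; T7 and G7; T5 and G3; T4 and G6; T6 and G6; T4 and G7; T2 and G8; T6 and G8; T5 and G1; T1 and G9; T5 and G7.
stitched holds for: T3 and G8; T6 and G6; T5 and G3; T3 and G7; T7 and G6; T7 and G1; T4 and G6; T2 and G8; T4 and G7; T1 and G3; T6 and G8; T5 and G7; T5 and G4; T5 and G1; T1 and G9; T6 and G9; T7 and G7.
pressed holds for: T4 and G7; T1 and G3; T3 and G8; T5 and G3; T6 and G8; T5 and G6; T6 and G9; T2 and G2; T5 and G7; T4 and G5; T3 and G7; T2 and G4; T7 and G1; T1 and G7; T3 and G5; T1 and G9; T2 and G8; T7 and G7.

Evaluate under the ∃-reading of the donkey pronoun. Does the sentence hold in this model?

True

"it" takes "a garment" as antecedent — a donkey pronoun bound across the clause boundary.
Weak reading: every tailor t with some cut-garment has at least one cut-garment g such that stitched(t,g) ∧ pressed(t,g).
Per tailor: T1:✓  T2:✓  T3:✓  T4:✓  T5:✓  T6:✓  T7:✓
Every tailor in the restrictor has a witness.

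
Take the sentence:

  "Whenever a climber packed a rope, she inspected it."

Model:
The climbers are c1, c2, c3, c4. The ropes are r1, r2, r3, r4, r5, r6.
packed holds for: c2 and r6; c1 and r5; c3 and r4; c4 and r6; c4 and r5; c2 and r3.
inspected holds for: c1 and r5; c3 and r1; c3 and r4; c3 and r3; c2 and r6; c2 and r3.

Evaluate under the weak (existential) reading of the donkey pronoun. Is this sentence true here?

"it" takes "a rope" as antecedent — a donkey pronoun bound across the clause boundary.
Weak reading: every climber c with some packed-rope has at least one packed-rope r such that inspected(c,r).
Per climber: c1:✓  c2:✓  c3:✓  c4:✗
c4 has no witness among its packed-ropes.

False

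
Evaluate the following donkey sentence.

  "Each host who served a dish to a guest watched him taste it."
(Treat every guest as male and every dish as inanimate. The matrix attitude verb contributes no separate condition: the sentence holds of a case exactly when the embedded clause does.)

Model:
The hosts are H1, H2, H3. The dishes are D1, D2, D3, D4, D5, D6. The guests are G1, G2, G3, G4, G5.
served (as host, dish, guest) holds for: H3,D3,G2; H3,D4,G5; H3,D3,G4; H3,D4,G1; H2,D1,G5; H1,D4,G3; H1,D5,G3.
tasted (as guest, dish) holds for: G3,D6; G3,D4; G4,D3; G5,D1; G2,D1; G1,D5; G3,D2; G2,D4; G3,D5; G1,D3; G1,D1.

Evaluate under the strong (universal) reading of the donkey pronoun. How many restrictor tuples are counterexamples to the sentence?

"him" takes "a guest" as antecedent and "it" takes "a dish"; both are donkey pronouns co-varying with the restrictor.
Strong reading: for every (h,d,g) with served(h,d,g), tasted(g,d).
Restrictor triples: (H1,D4,G3)→tasted(G3,D4) ✓  (H1,D5,G3)→tasted(G3,D5) ✓  (H2,D1,G5)→tasted(G5,D1) ✓  (H3,D3,G2)→tasted(G2,D3) ✗  (H3,D3,G4)→tasted(G4,D3) ✓  (H3,D4,G1)→tasted(G1,D4) ✗  (H3,D4,G5)→tasted(G5,D4) ✗
Counterexamples (restrictor triples failing the scope): 3.

3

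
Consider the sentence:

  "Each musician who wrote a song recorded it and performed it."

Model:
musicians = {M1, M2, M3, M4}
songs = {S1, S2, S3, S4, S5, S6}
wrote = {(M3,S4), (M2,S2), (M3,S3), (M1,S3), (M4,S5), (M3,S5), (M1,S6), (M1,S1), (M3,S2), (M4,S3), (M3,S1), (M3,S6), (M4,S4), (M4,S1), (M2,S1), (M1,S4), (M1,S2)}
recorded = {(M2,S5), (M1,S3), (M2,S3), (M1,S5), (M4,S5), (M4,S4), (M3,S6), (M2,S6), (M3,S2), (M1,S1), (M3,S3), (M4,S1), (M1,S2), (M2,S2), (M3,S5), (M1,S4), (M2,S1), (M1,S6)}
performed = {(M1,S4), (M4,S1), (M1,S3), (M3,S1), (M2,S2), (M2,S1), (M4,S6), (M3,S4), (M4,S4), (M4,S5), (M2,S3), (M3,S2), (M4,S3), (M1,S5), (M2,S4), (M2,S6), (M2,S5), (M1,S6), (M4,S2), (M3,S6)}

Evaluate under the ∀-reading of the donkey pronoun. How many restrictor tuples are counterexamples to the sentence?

"it" takes "a song" as antecedent — a donkey pronoun bound across the clause boundary.
Strong reading: for every (m,s) with wrote(m,s), recorded(m,s) ∧ performed(m,s).
Restrictor pairs: (M1,S1) ✗  (M1,S2) ✗  (M1,S3) ✓  (M1,S4) ✓  (M1,S6) ✓  (M2,S1) ✓  (M2,S2) ✓  (M3,S1) ✗  (M3,S2) ✓  (M3,S3) ✗  (M3,S4) ✗  (M3,S5) ✗  (M3,S6) ✓  (M4,S1) ✓  (M4,S3) ✗  (M4,S4) ✓  (M4,S5) ✓
Counterexamples (restrictor pairs failing the scope): 7.

7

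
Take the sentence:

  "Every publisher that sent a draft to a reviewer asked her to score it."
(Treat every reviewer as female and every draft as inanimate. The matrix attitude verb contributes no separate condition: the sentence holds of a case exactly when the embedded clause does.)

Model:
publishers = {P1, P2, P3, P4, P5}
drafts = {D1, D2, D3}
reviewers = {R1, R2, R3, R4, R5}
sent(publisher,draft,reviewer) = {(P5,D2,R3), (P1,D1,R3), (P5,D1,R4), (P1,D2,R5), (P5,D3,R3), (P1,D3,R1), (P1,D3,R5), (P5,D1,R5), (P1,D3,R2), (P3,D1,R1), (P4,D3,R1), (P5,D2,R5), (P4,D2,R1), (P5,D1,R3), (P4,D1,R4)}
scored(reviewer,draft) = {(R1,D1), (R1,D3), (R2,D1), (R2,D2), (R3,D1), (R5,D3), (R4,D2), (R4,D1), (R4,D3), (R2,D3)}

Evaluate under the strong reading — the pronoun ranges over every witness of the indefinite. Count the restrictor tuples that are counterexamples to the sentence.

6

"her" takes "a reviewer" as antecedent and "it" takes "a draft"; both are donkey pronouns co-varying with the restrictor.
Strong reading: for every (p,d,r) with sent(p,d,r), scored(r,d).
Restrictor triples: (P1,D1,R3)→scored(R3,D1) ✓  (P1,D2,R5)→scored(R5,D2) ✗  (P1,D3,R1)→scored(R1,D3) ✓  (P1,D3,R2)→scored(R2,D3) ✓  (P1,D3,R5)→scored(R5,D3) ✓  (P3,D1,R1)→scored(R1,D1) ✓  (P4,D1,R4)→scored(R4,D1) ✓  (P4,D2,R1)→scored(R1,D2) ✗  (P4,D3,R1)→scored(R1,D3) ✓  (P5,D1,R3)→scored(R3,D1) ✓  (P5,D1,R4)→scored(R4,D1) ✓  (P5,D1,R5)→scored(R5,D1) ✗  (P5,D2,R3)→scored(R3,D2) ✗  (P5,D2,R5)→scored(R5,D2) ✗  (P5,D3,R3)→scored(R3,D3) ✗
Counterexamples (restrictor triples failing the scope): 6.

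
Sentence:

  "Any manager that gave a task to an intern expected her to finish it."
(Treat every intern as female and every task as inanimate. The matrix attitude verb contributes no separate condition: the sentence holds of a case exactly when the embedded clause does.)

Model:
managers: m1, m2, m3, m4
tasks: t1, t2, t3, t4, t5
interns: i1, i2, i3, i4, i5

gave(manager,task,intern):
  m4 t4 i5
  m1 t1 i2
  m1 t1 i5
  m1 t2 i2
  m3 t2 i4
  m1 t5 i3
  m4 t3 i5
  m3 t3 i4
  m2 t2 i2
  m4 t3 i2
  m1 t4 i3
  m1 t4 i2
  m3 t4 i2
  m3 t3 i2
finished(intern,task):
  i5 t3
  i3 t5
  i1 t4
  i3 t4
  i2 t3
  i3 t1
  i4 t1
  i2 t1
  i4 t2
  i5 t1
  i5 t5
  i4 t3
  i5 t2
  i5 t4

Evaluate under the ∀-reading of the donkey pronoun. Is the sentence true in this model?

"her" takes "an intern" as antecedent and "it" takes "a task"; both are donkey pronouns co-varying with the restrictor.
Strong reading: for every (m,t,i) with gave(m,t,i), finished(i,t).
Restrictor triples: (m1,t1,i2)→finished(i2,t1) ✓  (m1,t1,i5)→finished(i5,t1) ✓  (m1,t2,i2)→finished(i2,t2) ✗  (m1,t4,i2)→finished(i2,t4) ✗  (m1,t4,i3)→finished(i3,t4) ✓  (m1,t5,i3)→finished(i3,t5) ✓  (m2,t2,i2)→finished(i2,t2) ✗  (m3,t2,i4)→finished(i4,t2) ✓  (m3,t3,i2)→finished(i2,t3) ✓  (m3,t3,i4)→finished(i4,t3) ✓  (m3,t4,i2)→finished(i2,t4) ✗  (m4,t3,i2)→finished(i2,t3) ✓  (m4,t3,i5)→finished(i5,t3) ✓  (m4,t4,i5)→finished(i5,t4) ✓
Counterexample: (m1,t2,i2) — finished(i2,t2) does not hold.

False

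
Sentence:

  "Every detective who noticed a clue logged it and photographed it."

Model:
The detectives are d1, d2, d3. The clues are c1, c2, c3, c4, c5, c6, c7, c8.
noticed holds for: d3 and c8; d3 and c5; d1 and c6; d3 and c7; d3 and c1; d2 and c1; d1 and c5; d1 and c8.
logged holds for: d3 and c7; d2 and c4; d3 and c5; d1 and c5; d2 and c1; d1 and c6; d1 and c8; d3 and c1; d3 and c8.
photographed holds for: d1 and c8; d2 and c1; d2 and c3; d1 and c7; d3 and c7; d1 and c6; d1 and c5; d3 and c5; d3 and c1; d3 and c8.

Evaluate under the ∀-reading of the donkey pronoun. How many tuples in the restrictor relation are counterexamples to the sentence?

0

"it" takes "a clue" as antecedent — a donkey pronoun bound across the clause boundary.
Strong reading: for every (d,c) with noticed(d,c), logged(d,c) ∧ photographed(d,c).
Restrictor pairs: (d1,c5) ✓  (d1,c6) ✓  (d1,c8) ✓  (d2,c1) ✓  (d3,c1) ✓  (d3,c5) ✓  (d3,c7) ✓  (d3,c8) ✓
Counterexamples (restrictor pairs failing the scope): 0.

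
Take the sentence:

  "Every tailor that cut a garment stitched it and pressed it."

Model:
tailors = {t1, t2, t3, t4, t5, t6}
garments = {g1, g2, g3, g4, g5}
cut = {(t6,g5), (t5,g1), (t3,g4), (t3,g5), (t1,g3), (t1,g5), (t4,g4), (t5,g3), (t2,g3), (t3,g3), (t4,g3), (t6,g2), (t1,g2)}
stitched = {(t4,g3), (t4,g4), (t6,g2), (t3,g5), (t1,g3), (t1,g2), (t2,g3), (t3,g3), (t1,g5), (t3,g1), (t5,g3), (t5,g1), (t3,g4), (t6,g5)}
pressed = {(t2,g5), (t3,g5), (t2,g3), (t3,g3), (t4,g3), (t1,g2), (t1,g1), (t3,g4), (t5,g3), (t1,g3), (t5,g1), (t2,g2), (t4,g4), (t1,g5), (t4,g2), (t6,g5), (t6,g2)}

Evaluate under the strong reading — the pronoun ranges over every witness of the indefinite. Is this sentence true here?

True

"it" takes "a garment" as antecedent — a donkey pronoun bound across the clause boundary.
Strong reading: for every (t,g) with cut(t,g), stitched(t,g) ∧ pressed(t,g).
Restrictor pairs: (t1,g2) ✓  (t1,g3) ✓  (t1,g5) ✓  (t2,g3) ✓  (t3,g3) ✓  (t3,g4) ✓  (t3,g5) ✓  (t4,g3) ✓  (t4,g4) ✓  (t5,g1) ✓  (t5,g3) ✓  (t6,g2) ✓  (t6,g5) ✓
Every restrictor pair satisfies the scope.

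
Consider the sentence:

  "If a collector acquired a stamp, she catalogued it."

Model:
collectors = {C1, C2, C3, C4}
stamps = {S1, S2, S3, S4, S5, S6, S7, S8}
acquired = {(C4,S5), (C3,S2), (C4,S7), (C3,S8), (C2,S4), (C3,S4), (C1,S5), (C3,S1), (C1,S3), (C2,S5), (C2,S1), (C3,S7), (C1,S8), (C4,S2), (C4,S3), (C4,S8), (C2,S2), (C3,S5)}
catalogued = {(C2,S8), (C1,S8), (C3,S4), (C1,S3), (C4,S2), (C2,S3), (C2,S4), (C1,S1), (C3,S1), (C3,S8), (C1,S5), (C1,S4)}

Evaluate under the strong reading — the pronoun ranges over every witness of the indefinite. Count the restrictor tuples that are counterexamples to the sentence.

"it" takes "a stamp" as antecedent — a donkey pronoun bound across the clause boundary.
Strong reading: for every (c,s) with acquired(c,s), catalogued(c,s).
Restrictor pairs: (C1,S3) ✓  (C1,S5) ✓  (C1,S8) ✓  (C2,S1) ✗  (C2,S2) ✗  (C2,S4) ✓  (C2,S5) ✗  (C3,S1) ✓  (C3,S2) ✗  (C3,S4) ✓  (C3,S5) ✗  (C3,S7) ✗  (C3,S8) ✓  (C4,S2) ✓  (C4,S3) ✗  (C4,S5) ✗  (C4,S7) ✗  (C4,S8) ✗
Counterexamples (restrictor pairs failing the scope): 10.

10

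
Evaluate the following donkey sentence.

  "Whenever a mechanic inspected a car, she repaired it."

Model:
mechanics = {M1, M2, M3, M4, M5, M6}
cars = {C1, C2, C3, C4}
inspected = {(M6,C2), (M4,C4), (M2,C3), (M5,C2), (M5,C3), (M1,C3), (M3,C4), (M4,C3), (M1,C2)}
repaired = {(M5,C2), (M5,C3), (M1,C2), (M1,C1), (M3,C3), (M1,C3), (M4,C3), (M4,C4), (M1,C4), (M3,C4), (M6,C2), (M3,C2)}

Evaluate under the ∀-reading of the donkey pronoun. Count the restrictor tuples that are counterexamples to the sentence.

1

"it" takes "a car" as antecedent — a donkey pronoun bound across the clause boundary.
Strong reading: for every (m,c) with inspected(m,c), repaired(m,c).
Restrictor pairs: (M1,C2) ✓  (M1,C3) ✓  (M2,C3) ✗  (M3,C4) ✓  (M4,C3) ✓  (M4,C4) ✓  (M5,C2) ✓  (M5,C3) ✓  (M6,C2) ✓
Counterexamples (restrictor pairs failing the scope): 1.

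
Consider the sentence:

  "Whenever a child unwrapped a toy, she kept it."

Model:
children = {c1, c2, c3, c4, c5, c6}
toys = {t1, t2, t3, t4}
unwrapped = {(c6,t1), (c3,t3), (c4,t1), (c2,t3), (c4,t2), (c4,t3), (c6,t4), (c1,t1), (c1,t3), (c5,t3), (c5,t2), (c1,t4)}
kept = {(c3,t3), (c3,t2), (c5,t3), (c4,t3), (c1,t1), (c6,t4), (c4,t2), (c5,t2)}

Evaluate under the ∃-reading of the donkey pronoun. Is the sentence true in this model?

"it" takes "a toy" as antecedent — a donkey pronoun bound across the clause boundary.
Weak reading: every child c with some unwrapped-toy has at least one unwrapped-toy t such that kept(c,t).
Per child: c1:✓  c2:✗  c3:✓  c4:✓  c5:✓  c6:✓
c2 has no witness among its unwrapped-toys.

False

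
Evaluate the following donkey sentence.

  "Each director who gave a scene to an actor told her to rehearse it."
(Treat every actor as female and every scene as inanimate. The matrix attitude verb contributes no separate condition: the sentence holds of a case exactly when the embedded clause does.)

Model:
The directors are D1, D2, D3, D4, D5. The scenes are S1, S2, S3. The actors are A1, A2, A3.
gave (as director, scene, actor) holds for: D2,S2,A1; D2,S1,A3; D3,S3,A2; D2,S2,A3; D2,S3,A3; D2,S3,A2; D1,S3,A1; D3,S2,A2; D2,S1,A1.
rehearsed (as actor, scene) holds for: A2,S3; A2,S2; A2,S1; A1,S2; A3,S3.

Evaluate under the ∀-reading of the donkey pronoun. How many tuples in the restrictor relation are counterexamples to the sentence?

"her" takes "an actor" as antecedent and "it" takes "a scene"; both are donkey pronouns co-varying with the restrictor.
Strong reading: for every (d,s,a) with gave(d,s,a), rehearsed(a,s).
Restrictor triples: (D1,S3,A1)→rehearsed(A1,S3) ✗  (D2,S1,A1)→rehearsed(A1,S1) ✗  (D2,S1,A3)→rehearsed(A3,S1) ✗  (D2,S2,A1)→rehearsed(A1,S2) ✓  (D2,S2,A3)→rehearsed(A3,S2) ✗  (D2,S3,A2)→rehearsed(A2,S3) ✓  (D2,S3,A3)→rehearsed(A3,S3) ✓  (D3,S2,A2)→rehearsed(A2,S2) ✓  (D3,S3,A2)→rehearsed(A2,S3) ✓
Counterexamples (restrictor triples failing the scope): 4.

4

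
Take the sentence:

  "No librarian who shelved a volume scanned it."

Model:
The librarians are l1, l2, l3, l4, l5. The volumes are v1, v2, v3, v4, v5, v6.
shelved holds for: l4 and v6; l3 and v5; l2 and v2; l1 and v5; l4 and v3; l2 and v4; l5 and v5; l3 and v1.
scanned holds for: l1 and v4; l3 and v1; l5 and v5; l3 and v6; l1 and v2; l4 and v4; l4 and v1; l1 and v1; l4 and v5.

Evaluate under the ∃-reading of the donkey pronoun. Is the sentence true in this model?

"it" takes "a volume" as antecedent — a donkey pronoun bound across the clause boundary.
Truth condition: for no (l,v) with shelved(l,v) does scanned(l,v) hold.
Restrictor pairs — does the scope hold? (l1,v5):fails  (l2,v2):fails  (l2,v4):fails  (l3,v1):holds  (l3,v5):fails  (l4,v3):fails  (l4,v6):fails  (l5,v5):holds
Scope holds for 2 pair(s), so the sentence is false.

False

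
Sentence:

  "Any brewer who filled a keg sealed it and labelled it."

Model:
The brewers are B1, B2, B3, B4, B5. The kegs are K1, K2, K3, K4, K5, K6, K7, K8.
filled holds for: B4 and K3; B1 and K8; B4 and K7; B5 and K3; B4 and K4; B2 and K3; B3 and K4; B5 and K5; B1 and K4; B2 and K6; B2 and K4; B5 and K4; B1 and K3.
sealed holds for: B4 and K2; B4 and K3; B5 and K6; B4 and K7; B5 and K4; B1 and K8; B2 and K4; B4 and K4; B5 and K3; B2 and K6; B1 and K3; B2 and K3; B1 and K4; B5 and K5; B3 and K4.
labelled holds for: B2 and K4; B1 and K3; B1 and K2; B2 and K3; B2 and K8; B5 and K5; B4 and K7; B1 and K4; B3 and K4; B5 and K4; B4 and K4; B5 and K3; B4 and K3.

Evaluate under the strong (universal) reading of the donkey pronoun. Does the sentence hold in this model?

"it" takes "a keg" as antecedent — a donkey pronoun bound across the clause boundary.
Strong reading: for every (b,k) with filled(b,k), sealed(b,k) ∧ labelled(b,k).
Restrictor pairs: (B1,K3) ✓  (B1,K4) ✓  (B1,K8) ✗  (B2,K3) ✓  (B2,K4) ✓  (B2,K6) ✗  (B3,K4) ✓  (B4,K3) ✓  (B4,K4) ✓  (B4,K7) ✓  (B5,K3) ✓  (B5,K4) ✓  (B5,K5) ✓
Counterexample: (B1,K8) is in filled but fails the scope.

False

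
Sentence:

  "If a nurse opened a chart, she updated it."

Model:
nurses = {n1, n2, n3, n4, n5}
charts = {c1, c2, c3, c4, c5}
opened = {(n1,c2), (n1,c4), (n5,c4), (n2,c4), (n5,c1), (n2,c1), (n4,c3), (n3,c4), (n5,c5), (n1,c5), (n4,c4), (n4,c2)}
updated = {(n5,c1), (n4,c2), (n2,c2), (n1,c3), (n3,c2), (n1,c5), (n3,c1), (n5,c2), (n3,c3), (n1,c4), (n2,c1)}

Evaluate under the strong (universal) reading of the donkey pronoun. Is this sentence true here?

False

"it" takes "a chart" as antecedent — a donkey pronoun bound across the clause boundary.
Strong reading: for every (n,c) with opened(n,c), updated(n,c).
Restrictor pairs: (n1,c2) ✗  (n1,c4) ✓  (n1,c5) ✓  (n2,c1) ✓  (n2,c4) ✗  (n3,c4) ✗  (n4,c2) ✓  (n4,c3) ✗  (n4,c4) ✗  (n5,c1) ✓  (n5,c4) ✗  (n5,c5) ✗
Counterexample: (n1,c2) is in opened but fails the scope.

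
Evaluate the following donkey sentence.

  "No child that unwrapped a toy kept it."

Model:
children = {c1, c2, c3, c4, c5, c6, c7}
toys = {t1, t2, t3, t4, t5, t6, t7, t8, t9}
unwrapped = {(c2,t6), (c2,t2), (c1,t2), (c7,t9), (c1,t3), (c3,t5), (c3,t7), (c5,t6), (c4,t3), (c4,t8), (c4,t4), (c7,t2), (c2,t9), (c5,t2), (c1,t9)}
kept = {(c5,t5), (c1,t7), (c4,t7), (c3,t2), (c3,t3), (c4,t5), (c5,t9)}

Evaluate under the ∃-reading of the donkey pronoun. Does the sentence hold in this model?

"it" takes "a toy" as antecedent — a donkey pronoun bound across the clause boundary.
Truth condition: for no (c,t) with unwrapped(c,t) does kept(c,t) hold.
Restrictor pairs — does the scope hold? (c1,t2):fails  (c1,t3):fails  (c1,t9):fails  (c2,t2):fails  (c2,t6):fails  (c2,t9):fails  (c3,t5):fails  (c3,t7):fails  (c4,t3):fails  (c4,t4):fails  (c4,t8):fails  (c5,t2):fails  (c5,t6):fails  (c7,t2):fails  (c7,t9):fails
Scope holds for no restrictor pair, so the sentence is true.

True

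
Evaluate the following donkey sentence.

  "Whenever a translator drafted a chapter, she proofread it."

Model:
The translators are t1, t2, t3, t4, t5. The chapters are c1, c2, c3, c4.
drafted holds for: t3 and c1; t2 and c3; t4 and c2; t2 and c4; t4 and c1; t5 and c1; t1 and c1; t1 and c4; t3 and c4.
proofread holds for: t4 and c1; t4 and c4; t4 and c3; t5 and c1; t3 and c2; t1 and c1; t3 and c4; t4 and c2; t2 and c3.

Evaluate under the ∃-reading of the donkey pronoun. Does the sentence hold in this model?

"it" takes "a chapter" as antecedent — a donkey pronoun bound across the clause boundary.
Weak reading: every translator t with some drafted-chapter has at least one drafted-chapter c such that proofread(t,c).
Per translator: t1:✓  t2:✓  t3:✓  t4:✓  t5:✓
Every translator in the restrictor has a witness.

True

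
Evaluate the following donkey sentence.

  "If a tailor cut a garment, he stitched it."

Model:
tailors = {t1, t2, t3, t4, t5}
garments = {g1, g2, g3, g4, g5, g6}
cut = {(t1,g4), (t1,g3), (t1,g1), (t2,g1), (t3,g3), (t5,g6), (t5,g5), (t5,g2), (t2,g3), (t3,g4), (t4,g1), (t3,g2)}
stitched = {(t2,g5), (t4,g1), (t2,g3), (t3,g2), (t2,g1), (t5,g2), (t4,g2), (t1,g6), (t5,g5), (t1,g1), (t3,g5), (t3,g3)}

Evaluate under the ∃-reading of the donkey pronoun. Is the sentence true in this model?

"it" takes "a garment" as antecedent — a donkey pronoun bound across the clause boundary.
Weak reading: every tailor t with some cut-garment has at least one cut-garment g such that stitched(t,g).
Per tailor: t1:✓  t2:✓  t3:✓  t4:✓  t5:✓
Every tailor in the restrictor has a witness.

True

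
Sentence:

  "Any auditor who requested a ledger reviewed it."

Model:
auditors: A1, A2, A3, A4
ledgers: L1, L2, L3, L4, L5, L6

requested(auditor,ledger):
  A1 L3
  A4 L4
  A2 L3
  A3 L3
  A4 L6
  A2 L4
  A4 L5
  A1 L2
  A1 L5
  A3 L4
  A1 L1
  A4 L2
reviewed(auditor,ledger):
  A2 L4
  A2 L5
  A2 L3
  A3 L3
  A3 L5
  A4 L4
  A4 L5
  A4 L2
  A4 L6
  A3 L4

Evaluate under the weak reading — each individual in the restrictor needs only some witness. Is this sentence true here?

"it" takes "a ledger" as antecedent — a donkey pronoun bound across the clause boundary.
Weak reading: every auditor a with some requested-ledger has at least one requested-ledger l such that reviewed(a,l).
Per auditor: A1:✗  A2:✓  A3:✓  A4:✓
A1 has no witness among its requested-ledgers.

False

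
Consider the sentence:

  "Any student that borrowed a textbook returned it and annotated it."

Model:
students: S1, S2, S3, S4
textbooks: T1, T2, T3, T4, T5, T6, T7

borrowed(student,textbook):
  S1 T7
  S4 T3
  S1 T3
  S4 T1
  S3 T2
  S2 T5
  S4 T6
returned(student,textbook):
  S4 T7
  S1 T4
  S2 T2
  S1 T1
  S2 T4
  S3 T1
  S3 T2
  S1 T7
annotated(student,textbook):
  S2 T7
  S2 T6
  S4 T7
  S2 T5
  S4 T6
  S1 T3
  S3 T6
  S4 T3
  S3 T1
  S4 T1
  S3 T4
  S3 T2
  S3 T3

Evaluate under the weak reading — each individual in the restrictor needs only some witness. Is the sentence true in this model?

False

"it" takes "a textbook" as antecedent — a donkey pronoun bound across the clause boundary.
Weak reading: every student s with some borrowed-textbook has at least one borrowed-textbook t such that returned(s,t) ∧ annotated(s,t).
Per student: S1:✗  S2:✗  S3:✓  S4:✗
S1 has no witness among its borrowed-textbooks.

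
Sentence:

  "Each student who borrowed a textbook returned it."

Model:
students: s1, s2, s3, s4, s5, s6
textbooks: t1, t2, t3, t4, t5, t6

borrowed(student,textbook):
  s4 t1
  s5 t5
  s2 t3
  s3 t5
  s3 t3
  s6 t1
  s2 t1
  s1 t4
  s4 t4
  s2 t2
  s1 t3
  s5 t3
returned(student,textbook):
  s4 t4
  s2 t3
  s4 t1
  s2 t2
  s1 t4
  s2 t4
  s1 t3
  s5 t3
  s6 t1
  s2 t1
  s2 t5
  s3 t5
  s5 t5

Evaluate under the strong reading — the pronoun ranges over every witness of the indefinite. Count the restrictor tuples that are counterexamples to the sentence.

1

"it" takes "a textbook" as antecedent — a donkey pronoun bound across the clause boundary.
Strong reading: for every (s,t) with borrowed(s,t), returned(s,t).
Restrictor pairs: (s1,t3) ✓  (s1,t4) ✓  (s2,t1) ✓  (s2,t2) ✓  (s2,t3) ✓  (s3,t3) ✗  (s3,t5) ✓  (s4,t1) ✓  (s4,t4) ✓  (s5,t3) ✓  (s5,t5) ✓  (s6,t1) ✓
Counterexamples (restrictor pairs failing the scope): 1.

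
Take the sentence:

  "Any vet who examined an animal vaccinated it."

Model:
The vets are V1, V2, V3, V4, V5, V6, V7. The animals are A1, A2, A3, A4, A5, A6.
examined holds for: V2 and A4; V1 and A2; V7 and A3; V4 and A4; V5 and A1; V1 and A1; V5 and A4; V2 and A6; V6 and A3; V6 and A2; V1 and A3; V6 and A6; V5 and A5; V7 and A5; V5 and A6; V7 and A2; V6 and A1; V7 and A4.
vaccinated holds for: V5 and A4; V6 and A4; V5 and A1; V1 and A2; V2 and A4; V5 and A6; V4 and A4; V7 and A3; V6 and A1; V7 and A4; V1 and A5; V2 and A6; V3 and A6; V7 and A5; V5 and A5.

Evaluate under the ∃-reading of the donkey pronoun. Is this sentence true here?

True

"it" takes "an animal" as antecedent — a donkey pronoun bound across the clause boundary.
Weak reading: every vet v with some examined-animal has at least one examined-animal a such that vaccinated(v,a).
Per vet: V1:✓  V2:✓  V4:✓  V5:✓  V6:✓  V7:✓
Every vet in the restrictor has a witness.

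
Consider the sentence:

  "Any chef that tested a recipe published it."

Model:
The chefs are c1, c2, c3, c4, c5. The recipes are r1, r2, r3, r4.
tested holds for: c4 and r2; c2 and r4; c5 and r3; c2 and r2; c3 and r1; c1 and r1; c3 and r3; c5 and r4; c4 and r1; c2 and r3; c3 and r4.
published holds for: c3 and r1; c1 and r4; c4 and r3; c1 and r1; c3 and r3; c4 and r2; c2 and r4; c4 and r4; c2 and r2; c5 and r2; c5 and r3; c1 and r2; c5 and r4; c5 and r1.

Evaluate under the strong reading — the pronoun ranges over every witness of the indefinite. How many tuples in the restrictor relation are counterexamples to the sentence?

"it" takes "a recipe" as antecedent — a donkey pronoun bound across the clause boundary.
Strong reading: for every (c,r) with tested(c,r), published(c,r).
Restrictor pairs: (c1,r1) ✓  (c2,r2) ✓  (c2,r3) ✗  (c2,r4) ✓  (c3,r1) ✓  (c3,r3) ✓  (c3,r4) ✗  (c4,r1) ✗  (c4,r2) ✓  (c5,r3) ✓  (c5,r4) ✓
Counterexamples (restrictor pairs failing the scope): 3.

3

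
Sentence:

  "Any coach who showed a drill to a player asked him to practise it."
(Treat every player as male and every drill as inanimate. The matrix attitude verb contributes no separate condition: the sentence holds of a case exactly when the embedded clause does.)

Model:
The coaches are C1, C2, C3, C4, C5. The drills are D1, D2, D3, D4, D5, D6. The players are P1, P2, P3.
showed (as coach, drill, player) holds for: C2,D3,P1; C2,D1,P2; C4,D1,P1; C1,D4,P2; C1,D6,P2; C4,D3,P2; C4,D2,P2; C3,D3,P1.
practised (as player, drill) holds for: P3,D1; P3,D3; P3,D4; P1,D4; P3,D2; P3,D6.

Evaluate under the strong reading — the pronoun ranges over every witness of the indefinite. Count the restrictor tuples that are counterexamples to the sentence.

"him" takes "a player" as antecedent and "it" takes "a drill"; both are donkey pronouns co-varying with the restrictor.
Strong reading: for every (c,d,p) with showed(c,d,p), practised(p,d).
Restrictor triples: (C1,D4,P2)→practised(P2,D4) ✗  (C1,D6,P2)→practised(P2,D6) ✗  (C2,D1,P2)→practised(P2,D1) ✗  (C2,D3,P1)→practised(P1,D3) ✗  (C3,D3,P1)→practised(P1,D3) ✗  (C4,D1,P1)→practised(P1,D1) ✗  (C4,D2,P2)→practised(P2,D2) ✗  (C4,D3,P2)→practised(P2,D3) ✗
Counterexamples (restrictor triples failing the scope): 8.

8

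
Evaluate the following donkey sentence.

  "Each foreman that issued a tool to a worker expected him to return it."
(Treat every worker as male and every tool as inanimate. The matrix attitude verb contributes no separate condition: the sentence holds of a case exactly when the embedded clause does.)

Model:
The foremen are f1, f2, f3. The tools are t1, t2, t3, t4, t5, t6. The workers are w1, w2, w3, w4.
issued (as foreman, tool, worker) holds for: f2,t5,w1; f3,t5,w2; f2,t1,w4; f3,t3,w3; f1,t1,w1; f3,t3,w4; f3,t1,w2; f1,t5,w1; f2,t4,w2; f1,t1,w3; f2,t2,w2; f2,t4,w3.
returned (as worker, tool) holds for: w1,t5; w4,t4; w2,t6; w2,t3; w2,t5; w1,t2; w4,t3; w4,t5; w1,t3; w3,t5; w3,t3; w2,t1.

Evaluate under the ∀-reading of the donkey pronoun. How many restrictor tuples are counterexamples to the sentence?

6

"him" takes "a worker" as antecedent and "it" takes "a tool"; both are donkey pronouns co-varying with the restrictor.
Strong reading: for every (f,t,w) with issued(f,t,w), returned(w,t).
Restrictor triples: (f1,t1,w1)→returned(w1,t1) ✗  (f1,t1,w3)→returned(w3,t1) ✗  (f1,t5,w1)→returned(w1,t5) ✓  (f2,t1,w4)→returned(w4,t1) ✗  (f2,t2,w2)→returned(w2,t2) ✗  (f2,t4,w2)→returned(w2,t4) ✗  (f2,t4,w3)→returned(w3,t4) ✗  (f2,t5,w1)→returned(w1,t5) ✓  (f3,t1,w2)→returned(w2,t1) ✓  (f3,t3,w3)→returned(w3,t3) ✓  (f3,t3,w4)→returned(w4,t3) ✓  (f3,t5,w2)→returned(w2,t5) ✓
Counterexamples (restrictor triples failing the scope): 6.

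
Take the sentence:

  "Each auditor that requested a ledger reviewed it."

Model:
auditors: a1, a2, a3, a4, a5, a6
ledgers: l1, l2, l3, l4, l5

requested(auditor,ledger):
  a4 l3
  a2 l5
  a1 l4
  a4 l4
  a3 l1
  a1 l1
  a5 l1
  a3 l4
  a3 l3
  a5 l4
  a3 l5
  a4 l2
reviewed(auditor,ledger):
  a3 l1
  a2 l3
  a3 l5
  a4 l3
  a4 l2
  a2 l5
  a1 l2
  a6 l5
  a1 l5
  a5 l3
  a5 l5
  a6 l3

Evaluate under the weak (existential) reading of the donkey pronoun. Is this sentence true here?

False

"it" takes "a ledger" as antecedent — a donkey pronoun bound across the clause boundary.
Weak reading: every auditor a with some requested-ledger has at least one requested-ledger l such that reviewed(a,l).
Per auditor: a1:✗  a2:✓  a3:✓  a4:✓  a5:✗
a1 has no witness among its requested-ledgers.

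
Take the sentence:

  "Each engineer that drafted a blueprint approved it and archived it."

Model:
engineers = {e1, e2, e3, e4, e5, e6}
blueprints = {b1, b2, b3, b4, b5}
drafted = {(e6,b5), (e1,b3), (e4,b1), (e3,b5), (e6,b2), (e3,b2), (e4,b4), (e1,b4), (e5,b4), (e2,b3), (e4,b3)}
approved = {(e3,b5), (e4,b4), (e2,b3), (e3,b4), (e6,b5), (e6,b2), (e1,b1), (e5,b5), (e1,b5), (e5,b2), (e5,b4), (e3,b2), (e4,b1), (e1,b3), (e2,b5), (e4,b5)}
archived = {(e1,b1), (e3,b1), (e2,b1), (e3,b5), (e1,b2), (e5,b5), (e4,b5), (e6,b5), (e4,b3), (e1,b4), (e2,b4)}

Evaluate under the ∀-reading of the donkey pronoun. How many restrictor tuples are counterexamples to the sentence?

9

"it" takes "a blueprint" as antecedent — a donkey pronoun bound across the clause boundary.
Strong reading: for every (e,b) with drafted(e,b), approved(e,b) ∧ archived(e,b).
Restrictor pairs: (e1,b3) ✗  (e1,b4) ✗  (e2,b3) ✗  (e3,b2) ✗  (e3,b5) ✓  (e4,b1) ✗  (e4,b3) ✗  (e4,b4) ✗  (e5,b4) ✗  (e6,b2) ✗  (e6,b5) ✓
Counterexamples (restrictor pairs failing the scope): 9.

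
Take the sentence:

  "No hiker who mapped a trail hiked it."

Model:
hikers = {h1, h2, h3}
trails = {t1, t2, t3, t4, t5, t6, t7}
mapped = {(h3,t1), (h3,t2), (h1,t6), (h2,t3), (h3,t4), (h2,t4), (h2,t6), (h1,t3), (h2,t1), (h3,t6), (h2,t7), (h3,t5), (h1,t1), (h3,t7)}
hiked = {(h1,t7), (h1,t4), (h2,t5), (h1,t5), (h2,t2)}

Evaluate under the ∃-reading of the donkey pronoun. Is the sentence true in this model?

"it" takes "a trail" as antecedent — a donkey pronoun bound across the clause boundary.
Truth condition: for no (h,t) with mapped(h,t) does hiked(h,t) hold.
Restrictor pairs — does the scope hold? (h1,t1):fails  (h1,t3):fails  (h1,t6):fails  (h2,t1):fails  (h2,t3):fails  (h2,t4):fails  (h2,t6):fails  (h2,t7):fails  (h3,t1):fails  (h3,t2):fails  (h3,t4):fails  (h3,t5):fails  (h3,t6):fails  (h3,t7):fails
Scope holds for no restrictor pair, so the sentence is true.

True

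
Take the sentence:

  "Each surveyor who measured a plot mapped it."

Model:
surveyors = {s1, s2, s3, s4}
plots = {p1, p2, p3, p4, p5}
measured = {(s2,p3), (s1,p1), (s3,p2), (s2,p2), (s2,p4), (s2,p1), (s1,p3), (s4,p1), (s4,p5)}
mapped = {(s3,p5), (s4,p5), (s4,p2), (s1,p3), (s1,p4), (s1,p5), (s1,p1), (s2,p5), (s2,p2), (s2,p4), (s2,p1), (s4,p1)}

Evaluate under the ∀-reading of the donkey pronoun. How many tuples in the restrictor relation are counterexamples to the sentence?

2

"it" takes "a plot" as antecedent — a donkey pronoun bound across the clause boundary.
Strong reading: for every (s,p) with measured(s,p), mapped(s,p).
Restrictor pairs: (s1,p1) ✓  (s1,p3) ✓  (s2,p1) ✓  (s2,p2) ✓  (s2,p3) ✗  (s2,p4) ✓  (s3,p2) ✗  (s4,p1) ✓  (s4,p5) ✓
Counterexamples (restrictor pairs failing the scope): 2.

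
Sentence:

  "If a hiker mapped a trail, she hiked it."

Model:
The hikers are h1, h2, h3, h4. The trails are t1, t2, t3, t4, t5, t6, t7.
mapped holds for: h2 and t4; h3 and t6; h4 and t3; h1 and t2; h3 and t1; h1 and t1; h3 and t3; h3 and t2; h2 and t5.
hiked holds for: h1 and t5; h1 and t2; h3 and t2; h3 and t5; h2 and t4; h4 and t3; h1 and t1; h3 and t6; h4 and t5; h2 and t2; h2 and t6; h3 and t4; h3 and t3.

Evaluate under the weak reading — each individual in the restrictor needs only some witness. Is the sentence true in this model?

True

"it" takes "a trail" as antecedent — a donkey pronoun bound across the clause boundary.
Weak reading: every hiker h with some mapped-trail has at least one mapped-trail t such that hiked(h,t).
Per hiker: h1:✓  h2:✓  h3:✓  h4:✓
Every hiker in the restrictor has a witness.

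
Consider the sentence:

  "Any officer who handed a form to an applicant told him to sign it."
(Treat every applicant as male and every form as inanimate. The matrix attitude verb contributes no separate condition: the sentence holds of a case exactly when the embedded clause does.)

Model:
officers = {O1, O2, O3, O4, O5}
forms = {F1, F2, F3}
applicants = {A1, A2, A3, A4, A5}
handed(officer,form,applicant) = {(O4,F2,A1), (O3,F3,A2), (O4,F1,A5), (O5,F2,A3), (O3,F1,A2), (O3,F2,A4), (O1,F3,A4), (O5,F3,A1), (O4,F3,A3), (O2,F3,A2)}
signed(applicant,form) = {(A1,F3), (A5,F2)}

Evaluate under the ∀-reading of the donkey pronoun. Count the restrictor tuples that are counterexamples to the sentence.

9

"him" takes "an applicant" as antecedent and "it" takes "a form"; both are donkey pronouns co-varying with the restrictor.
Strong reading: for every (o,f,a) with handed(o,f,a), signed(a,f).
Restrictor triples: (O1,F3,A4)→signed(A4,F3) ✗  (O2,F3,A2)→signed(A2,F3) ✗  (O3,F1,A2)→signed(A2,F1) ✗  (O3,F2,A4)→signed(A4,F2) ✗  (O3,F3,A2)→signed(A2,F3) ✗  (O4,F1,A5)→signed(A5,F1) ✗  (O4,F2,A1)→signed(A1,F2) ✗  (O4,F3,A3)→signed(A3,F3) ✗  (O5,F2,A3)→signed(A3,F2) ✗  (O5,F3,A1)→signed(A1,F3) ✓
Counterexamples (restrictor triples failing the scope): 9.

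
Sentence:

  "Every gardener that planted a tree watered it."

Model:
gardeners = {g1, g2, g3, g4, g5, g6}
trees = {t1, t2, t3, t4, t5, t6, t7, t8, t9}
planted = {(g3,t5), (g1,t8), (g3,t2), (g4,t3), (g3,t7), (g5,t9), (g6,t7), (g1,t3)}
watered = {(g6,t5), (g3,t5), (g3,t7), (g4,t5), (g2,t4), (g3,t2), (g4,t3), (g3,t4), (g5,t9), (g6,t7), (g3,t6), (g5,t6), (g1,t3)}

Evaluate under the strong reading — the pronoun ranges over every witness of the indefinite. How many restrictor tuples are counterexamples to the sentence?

1

"it" takes "a tree" as antecedent — a donkey pronoun bound across the clause boundary.
Strong reading: for every (g,t) with planted(g,t), watered(g,t).
Restrictor pairs: (g1,t3) ✓  (g1,t8) ✗  (g3,t2) ✓  (g3,t5) ✓  (g3,t7) ✓  (g4,t3) ✓  (g5,t9) ✓  (g6,t7) ✓
Counterexamples (restrictor pairs failing the scope): 1.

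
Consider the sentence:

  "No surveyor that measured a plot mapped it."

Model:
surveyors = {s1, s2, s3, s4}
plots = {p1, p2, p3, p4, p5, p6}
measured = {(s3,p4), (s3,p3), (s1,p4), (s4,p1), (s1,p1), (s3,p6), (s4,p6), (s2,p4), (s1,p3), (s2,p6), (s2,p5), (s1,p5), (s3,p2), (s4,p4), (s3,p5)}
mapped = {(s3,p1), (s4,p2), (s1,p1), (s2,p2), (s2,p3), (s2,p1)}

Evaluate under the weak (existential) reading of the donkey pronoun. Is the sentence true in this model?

"it" takes "a plot" as antecedent — a donkey pronoun bound across the clause boundary.
Truth condition: for no (s,p) with measured(s,p) does mapped(s,p) hold.
Restrictor pairs — does the scope hold? (s1,p1):holds  (s1,p3):fails  (s1,p4):fails  (s1,p5):fails  (s2,p4):fails  (s2,p5):fails  (s2,p6):fails  (s3,p2):fails  (s3,p3):fails  (s3,p4):fails  (s3,p5):fails  (s3,p6):fails  (s4,p1):fails  (s4,p4):fails  (s4,p6):fails
Scope holds for 1 pair(s), so the sentence is false.

False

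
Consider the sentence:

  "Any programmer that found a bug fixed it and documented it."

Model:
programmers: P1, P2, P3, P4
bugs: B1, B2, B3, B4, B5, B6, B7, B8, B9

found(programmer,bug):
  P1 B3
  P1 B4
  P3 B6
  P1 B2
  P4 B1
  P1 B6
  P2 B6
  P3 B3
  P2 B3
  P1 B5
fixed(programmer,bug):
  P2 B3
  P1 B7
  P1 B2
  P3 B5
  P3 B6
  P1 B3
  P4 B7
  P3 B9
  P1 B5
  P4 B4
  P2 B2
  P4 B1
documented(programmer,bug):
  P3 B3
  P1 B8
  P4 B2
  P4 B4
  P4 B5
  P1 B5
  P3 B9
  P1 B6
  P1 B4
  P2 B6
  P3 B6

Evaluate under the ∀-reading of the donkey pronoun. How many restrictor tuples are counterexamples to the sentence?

8

"it" takes "a bug" as antecedent — a donkey pronoun bound across the clause boundary.
Strong reading: for every (p,b) with found(p,b), fixed(p,b) ∧ documented(p,b).
Restrictor pairs: (P1,B2) ✗  (P1,B3) ✗  (P1,B4) ✗  (P1,B5) ✓  (P1,B6) ✗  (P2,B3) ✗  (P2,B6) ✗  (P3,B3) ✗  (P3,B6) ✓  (P4,B1) ✗
Counterexamples (restrictor pairs failing the scope): 8.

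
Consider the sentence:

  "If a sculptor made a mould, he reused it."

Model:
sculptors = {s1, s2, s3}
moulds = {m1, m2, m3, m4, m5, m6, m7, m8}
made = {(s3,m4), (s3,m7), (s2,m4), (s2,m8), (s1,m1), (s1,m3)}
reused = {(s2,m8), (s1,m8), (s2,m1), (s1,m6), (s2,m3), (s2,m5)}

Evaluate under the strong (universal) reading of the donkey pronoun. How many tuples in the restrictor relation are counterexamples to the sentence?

"it" takes "a mould" as antecedent — a donkey pronoun bound across the clause boundary.
Strong reading: for every (s,m) with made(s,m), reused(s,m).
Restrictor pairs: (s1,m1) ✗  (s1,m3) ✗  (s2,m4) ✗  (s2,m8) ✓  (s3,m4) ✗  (s3,m7) ✗
Counterexamples (restrictor pairs failing the scope): 5.

5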